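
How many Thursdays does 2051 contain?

Jan 1, 2051 is a Sunday.
The range spans 365 days (inclusive of both endpoints).
365 = 7 × 52 + 1, so there are 52 full weeks plus 1 extra day.
Each full week contributes one Thursday: 52 so far.
The 1 extra day is Sun — none qualify.
Total: 52 + 0 = 52.

52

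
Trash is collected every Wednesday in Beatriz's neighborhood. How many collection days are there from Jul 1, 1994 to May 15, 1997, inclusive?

150

Jul 1, 1994 is a Friday.
From Jul 1, 1994 to May 15, 1997 is 1050 days inclusive.
1050 = 7 × 150, so the span is exactly 150 full weeks.
Each full week contributes one Wednesday: 150 so far.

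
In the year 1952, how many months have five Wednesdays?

A month has five Wednesdays exactly when Wednesday falls within its first (length − 28) days.
Jan: 31 days, starts Tue → 5 of Tue, Wed, Thu ✓
Feb: 29 days, starts Fri → 5 of Fri
Mar: 31 days, starts Sat → 5 of Sat, Sun, Mon
Apr: 30 days, starts Tue → 5 of Tue, Wed ✓
May: 31 days, starts Thu → 5 of Thu, Fri, Sat
Jun: 30 days, starts Sun → 5 of Sun, Mon
Jul: 31 days, starts Tue → 5 of Tue, Wed, Thu ✓
Aug: 31 days, starts Fri → 5 of Fri, Sat, Sun
Sep: 30 days, starts Mon → 5 of Mon, Tue
Oct: 31 days, starts Wed → 5 of Wed, Thu, Fri ✓
Nov: 30 days, starts Sat → 5 of Sat, Sun
Dec: 31 days, starts Mon → 5 of Mon, Tue, Wed ✓
Months with five Wednesdays: Jan, Apr, Jul, Oct, Dec.

5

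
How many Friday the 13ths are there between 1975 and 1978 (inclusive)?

6

Friday-the-13ths by year:
1975: Jun
1976: Feb, Aug
1977: May
1978: Jan, Oct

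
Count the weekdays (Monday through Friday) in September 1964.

22 weekdays

1964-09-01 is a Tuesday.
From 1964-09-01 to 1964-09-30 is 30 days inclusive.
30 = 7 × 4 + 2, so there are 4 full weeks plus 2 extra days.
Each full week contributes 5 weekdays (Mon–Fri): 4 × 5 = 20.
The 2 extra days are Tuesday, Wednesday — 2 of them qualify.
Total: 20 + 2 = 22.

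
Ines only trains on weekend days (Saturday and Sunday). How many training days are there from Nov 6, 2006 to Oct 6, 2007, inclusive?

Nov 6, 2006 is a Monday.
From Nov 6, 2006 to Oct 6, 2007 is 335 days inclusive.
335 = 7 × 47 + 6, so there are 47 full weeks plus 6 extra days.
Each full week contributes 2 weekend days (Sat, Sun): 47 × 2 = 94.
The 6 extra days are Monday, Tuesday, Wednesday, Thursday, Friday, Saturday — 1 of them qualifies.
Total: 94 + 1 = 95.

95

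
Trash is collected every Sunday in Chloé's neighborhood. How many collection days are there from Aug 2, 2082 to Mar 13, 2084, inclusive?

85

Aug 2, 2082 is a Sunday.
The range spans 590 days (inclusive of both endpoints).
590 = 7 × 84 + 2, so there are 84 full weeks plus 2 extra days.
Each full week contributes one Sunday: 84 so far.
The 2 extra days are Sunday, Monday — 1 of them qualifies.
Total: 84 + 1 = 85.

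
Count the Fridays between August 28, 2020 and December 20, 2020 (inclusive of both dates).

17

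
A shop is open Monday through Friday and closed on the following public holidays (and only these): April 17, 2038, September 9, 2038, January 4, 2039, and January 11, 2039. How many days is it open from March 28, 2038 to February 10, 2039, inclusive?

226

March 28, 2038 is a Sunday.
From March 28, 2038 to February 10, 2039 is 320 days inclusive.
320 = 7 × 45 + 5, so there are 45 full weeks plus 5 extra days.
Each full week contributes 5 weekdays (Mon–Fri): 45 × 5 = 225.
The 5 extra days are Sunday, Monday, Tuesday, Wednesday, Thursday — 4 of them qualify.
Total: 225 + 4 = 229.
Holidays: April 17, 2038 (Sat); September 9, 2038 (Thu); January 4, 2039 (Tue); January 11, 2039 (Tue).
3 of the 4 holidays fall on weekdays; the rest are weekends and were already excluded.
Business days: 229 − 3 = 226.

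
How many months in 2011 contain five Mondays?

A month has five Mondays exactly when Monday falls within its first (length − 28) days.
Jan: 31 days, starts Sat → 5 of Sat, Sun, Mon ✓
Feb: 28 days, starts Tue → 5 of (none)
Mar: 31 days, starts Tue → 5 of Tue, Wed, Thu
Apr: 30 days, starts Fri → 5 of Fri, Sat
May: 31 days, starts Sun → 5 of Sun, Mon, Tue ✓
Jun: 30 days, starts Wed → 5 of Wed, Thu
Jul: 31 days, starts Fri → 5 of Fri, Sat, Sun
Aug: 31 days, starts Mon → 5 of Mon, Tue, Wed ✓
Sep: 30 days, starts Thu → 5 of Thu, Fri
Oct: 31 days, starts Sat → 5 of Sat, Sun, Mon ✓
Nov: 30 days, starts Tue → 5 of Tue, Wed
Dec: 31 days, starts Thu → 5 of Thu, Fri, Sat
Months with five Mondays: Jan, May, Aug, Oct.

4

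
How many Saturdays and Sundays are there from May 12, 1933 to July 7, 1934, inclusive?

May 12, 1933 is a Friday.
From May 12, 1933 to July 7, 1934 is 422 days inclusive.
422 = 7 × 60 + 2, so there are 60 full weeks plus 2 extra days.
Each full week contributes 2 weekend days (Sat, Sun): 60 × 2 = 120.
The 2 extra days are Friday, Saturday — 1 of them qualifies.
Total: 120 + 1 = 121.

121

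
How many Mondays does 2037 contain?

52

1 January 2037 is a Thursday.
The range spans 365 days (inclusive of both endpoints).
365 = 7 × 52 + 1, so there are 52 full weeks plus 1 extra day.
Each full week contributes one Monday: 52 so far.
The 1 extra day is Thursday — none qualify.
Total: 52 + 0 = 52.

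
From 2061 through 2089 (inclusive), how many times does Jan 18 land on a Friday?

Day of week of January 18 in each year:
2061: Tue, 2062: Wed, 2063: Thu, 2064: Fri ✓, 2065: Sun, 2066: Mon, 2067: Tue, 2068: Wed, 2069: Fri ✓, 2070: Sat, 2071: Sun, 2072: Mon, 2073: Wed, 2074: Thu, 2075: Fri ✓, 2076: Sat, 2077: Mon, 2078: Tue, 2079: Wed, 2080: Thu, 2081: Sat, 2082: Sun, 2083: Mon, 2084: Tue, 2085: Thu, 2086: Fri ✓, 2087: Sat, 2088: Sun, 2089: Tue
Fridays: 2064, 2069, 2075, 2086.

4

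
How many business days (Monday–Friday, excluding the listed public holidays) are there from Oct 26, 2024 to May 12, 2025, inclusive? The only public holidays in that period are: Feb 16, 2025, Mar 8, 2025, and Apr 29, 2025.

140

Oct 26, 2024 is a Saturday.
From Oct 26, 2024 to May 12, 2025 is 199 days inclusive.
199 = 7 × 28 + 3, so there are 28 full weeks plus 3 extra days.
Each full week contributes 5 weekdays (Mon–Fri): 28 × 5 = 140.
The 3 extra days are Sat, Sun, Mon — 1 of them qualifies.
Total: 140 + 1 = 141.
Holidays: Feb 16, 2025 (Sun); Mar 8, 2025 (Sat); Apr 29, 2025 (Tue).
1 of the 3 holidays fall on weekdays; the rest are weekends and were already excluded.
Business days: 141 − 1 = 140.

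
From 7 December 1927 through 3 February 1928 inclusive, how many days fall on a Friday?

7 December 1927 is a Wednesday.
That's 59 days from start to end, counting both.
59 = 7 × 8 + 3, so there are 8 full weeks plus 3 extra days.
Each full week contributes one Friday: 8 so far.
The 3 extra days are Wed, Thu, Fri — 1 of them qualifies.
Total: 8 + 1 = 9.

9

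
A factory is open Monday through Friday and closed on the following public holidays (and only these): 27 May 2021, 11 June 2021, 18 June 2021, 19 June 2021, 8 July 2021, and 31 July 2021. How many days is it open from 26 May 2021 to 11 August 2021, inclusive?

52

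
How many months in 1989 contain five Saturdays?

4

A month has five Saturdays exactly when Saturday falls within its first (length − 28) days.
Jan: 31 days, starts Sun → 5 of Sun, Mon, Tue
Feb: 28 days, starts Wed → 5 of (none)
Mar: 31 days, starts Wed → 5 of Wed, Thu, Fri
Apr: 30 days, starts Sat → 5 of Sat, Sun ✓
May: 31 days, starts Mon → 5 of Mon, Tue, Wed
Jun: 30 days, starts Thu → 5 of Thu, Fri
Jul: 31 days, starts Sat → 5 of Sat, Sun, Mon ✓
Aug: 31 days, starts Tue → 5 of Tue, Wed, Thu
Sep: 30 days, starts Fri → 5 of Fri, Sat ✓
Oct: 31 days, starts Sun → 5 of Sun, Mon, Tue
Nov: 30 days, starts Wed → 5 of Wed, Thu
Dec: 31 days, starts Fri → 5 of Fri, Sat, Sun ✓
Months with five Saturdays: Apr, Jul, Sep, Dec.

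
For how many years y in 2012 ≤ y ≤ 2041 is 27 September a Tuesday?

4

Day of week of September 27 in each year:
2012: Thu, 2013: Fri, 2014: Sat, 2015: Sun, 2016: Tue ✓, 2017: Wed, 2018: Thu, 2019: Fri, 2020: Sun, 2021: Mon, 2022: Tue ✓, 2023: Wed, 2024: Fri, 2025: Sat, 2026: Sun, 2027: Mon, 2028: Wed, 2029: Thu, 2030: Fri, 2031: Sat, 2032: Mon, 2033: Tue ✓, 2034: Wed, 2035: Thu, 2036: Sat, 2037: Sun, 2038: Mon, 2039: Tue ✓, 2040: Thu, 2041: Fri
Tuesdays: 2016, 2022, 2033, 2039.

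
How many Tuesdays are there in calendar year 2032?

52

Jan 1, 2032 is a Thursday.
The range spans 366 days (inclusive of both endpoints).
366 = 7 × 52 + 2, so there are 52 full weeks plus 2 extra days.
Each full week contributes one Tuesday: 52 so far.
The 2 extra days are Thu, Fri — none qualify.
Total: 52 + 0 = 52.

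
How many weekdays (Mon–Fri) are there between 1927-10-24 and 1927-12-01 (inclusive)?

1927-10-24 is a Monday.
The range spans 39 days (inclusive of both endpoints).
39 = 7 × 5 + 4, so there are 5 full weeks plus 4 extra days.
Each full week contributes 5 weekdays (Mon–Fri): 5 × 5 = 25.
The 4 extra days are Mon, Tue, Wed, Thu — 4 of them qualify.
Total: 25 + 4 = 29.

29 weekdays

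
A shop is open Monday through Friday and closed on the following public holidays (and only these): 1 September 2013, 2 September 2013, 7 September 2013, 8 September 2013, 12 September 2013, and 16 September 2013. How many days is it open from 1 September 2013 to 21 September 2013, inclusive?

12

1 September 2013 is a Sunday.
From 1 September 2013 to 21 September 2013 is 21 days inclusive.
21 = 7 × 3, so the span is exactly 3 full weeks.
Each full week contributes 5 weekdays (Mon–Fri): 3 × 5 = 15.
Holidays: 1 September 2013 (Sun); 2 September 2013 (Mon); 7 September 2013 (Sat); 8 September 2013 (Sun); 12 September 2013 (Thu); 16 September 2013 (Mon).
3 of the 6 holidays fall on weekdays; the rest are weekends and were already excluded.
Business days: 15 − 3 = 12.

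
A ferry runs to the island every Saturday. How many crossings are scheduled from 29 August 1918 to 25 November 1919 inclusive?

29 August 1918 is a Thursday.
The range spans 454 days (inclusive of both endpoints).
454 = 7 × 64 + 6, so there are 64 full weeks plus 6 extra days.
Each full week contributes one Saturday: 64 so far.
The 6 extra days are Thu, Fri, Sat, Sun, Mon, Tue — 1 of them qualifies.
Total: 64 + 1 = 65.

65 Saturdays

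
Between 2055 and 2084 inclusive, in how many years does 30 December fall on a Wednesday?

Day of week of December 30 in each year:
2055: Thu, 2056: Sat, 2057: Sun, 2058: Mon, 2059: Tue, 2060: Thu, 2061: Fri, 2062: Sat, 2063: Sun, 2064: Tue, 2065: Wed ✓, 2066: Thu, 2067: Fri, 2068: Sun, 2069: Mon, 2070: Tue, 2071: Wed ✓, 2072: Fri, 2073: Sat, 2074: Sun, 2075: Mon, 2076: Wed ✓, 2077: Thu, 2078: Fri, 2079: Sat, 2080: Mon, 2081: Tue, 2082: Wed ✓, 2083: Thu, 2084: Sat
Wednesdays: 2065, 2071, 2076, 2082.

4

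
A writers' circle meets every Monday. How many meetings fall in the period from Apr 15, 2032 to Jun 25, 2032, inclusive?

Apr 15, 2032 is a Thursday.
That's 72 days from start to end, counting both.
72 = 7 × 10 + 2, so there are 10 full weeks plus 2 extra days.
Each full week contributes one Monday: 10 so far.
The 2 extra days are Thu, Fri — none qualify.
Total: 10 + 0 = 10.

10 Mondays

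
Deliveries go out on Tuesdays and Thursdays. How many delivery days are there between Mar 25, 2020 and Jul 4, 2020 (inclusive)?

Mar 25, 2020 is a Wednesday.
The range spans 102 days (inclusive of both endpoints).
102 = 7 × 14 + 4, so there are 14 full weeks plus 4 extra days.
Each full week contributes 2 days from the set (Tue, Thu): 14 × 2 = 28.
The 4 extra days are Wednesday, Thursday, Friday, Saturday — 1 of them qualifies.
Total: 28 + 1 = 29.

29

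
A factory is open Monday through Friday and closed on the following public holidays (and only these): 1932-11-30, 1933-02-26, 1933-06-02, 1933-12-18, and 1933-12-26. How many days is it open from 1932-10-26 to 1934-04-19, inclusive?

1932-10-26 is a Wednesday.
That's 541 days from start to end, counting both.
541 = 7 × 77 + 2, so there are 77 full weeks plus 2 extra days.
Each full week contributes 5 weekdays (Mon–Fri): 77 × 5 = 385.
The 2 extra days are Wed, Thu — 2 of them qualify.
Total: 385 + 2 = 387.
Holidays: 1932-11-30 (Wed); 1933-02-26 (Sun); 1933-06-02 (Fri); 1933-12-18 (Mon); 1933-12-26 (Tue).
4 of the 5 holidays fall on weekdays; the rest are weekends and were already excluded.
Business days: 387 − 4 = 383.

383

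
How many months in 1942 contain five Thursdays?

5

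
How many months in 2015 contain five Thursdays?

5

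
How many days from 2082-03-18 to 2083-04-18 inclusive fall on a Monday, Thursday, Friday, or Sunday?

227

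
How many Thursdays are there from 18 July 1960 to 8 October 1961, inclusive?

18 July 1960 is a Monday.
That's 448 days from start to end, counting both.
448 = 7 × 64, so the span is exactly 64 full weeks.
Each full week contributes one Thursday: 64 so far.
Total: 64.

64 Thursdays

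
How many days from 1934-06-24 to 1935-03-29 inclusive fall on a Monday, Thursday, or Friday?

1934-06-24 is a Sunday.
The range spans 279 days (inclusive of both endpoints).
279 = 7 × 39 + 6, so there are 39 full weeks plus 6 extra days.
Each full week contributes 3 days from the set (Mon, Thu, Fri): 39 × 3 = 117.
The 6 extra days are Sun, Mon, Tue, Wed, Thu, Fri — 3 of them qualify.
Total: 117 + 3 = 120.

120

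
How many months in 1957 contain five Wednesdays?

A month has five Wednesdays exactly when Wednesday falls within its first (length − 28) days.
Jan: 31 days, starts Tue → 5 of Tue, Wed, Thu ✓
Feb: 28 days, starts Fri → 5 of (none)
Mar: 31 days, starts Fri → 5 of Fri, Sat, Sun
Apr: 30 days, starts Mon → 5 of Mon, Tue
May: 31 days, starts Wed → 5 of Wed, Thu, Fri ✓
Jun: 30 days, starts Sat → 5 of Sat, Sun
Jul: 31 days, starts Mon → 5 of Mon, Tue, Wed ✓
Aug: 31 days, starts Thu → 5 of Thu, Fri, Sat
Sep: 30 days, starts Sun → 5 of Sun, Mon
Oct: 31 days, starts Tue → 5 of Tue, Wed, Thu ✓
Nov: 30 days, starts Fri → 5 of Fri, Sat
Dec: 31 days, starts Sun → 5 of Sun, Mon, Tue
Months with five Wednesdays: Jan, May, Jul, Oct.

4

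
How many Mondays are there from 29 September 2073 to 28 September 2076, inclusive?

29 September 2073 is a Friday.
The range spans 1096 days (inclusive of both endpoints).
1096 = 7 × 156 + 4, so there are 156 full weeks plus 4 extra days.
Each full week contributes one Monday: 156 so far.
The 4 extra days are Fri, Sat, Sun, Mon — 1 of them qualifies.
Total: 156 + 1 = 157.

157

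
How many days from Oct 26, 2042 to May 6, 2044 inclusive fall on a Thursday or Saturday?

Oct 26, 2042 is a Sunday.
From Oct 26, 2042 to May 6, 2044 is 559 days inclusive.
559 = 7 × 79 + 6, so there are 79 full weeks plus 6 extra days.
Each full week contributes 2 days from the set (Thu, Sat): 79 × 2 = 158.
The 6 extra days are Sun, Mon, Tue, Wed, Thu, Fri — 1 of them qualifies.
Total: 158 + 1 = 159.

159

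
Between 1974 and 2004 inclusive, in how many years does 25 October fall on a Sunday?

Day of week of October 25 in each year:
1974: Fri, 1975: Sat, 1976: Mon, 1977: Tue, 1978: Wed, 1979: Thu, 1980: Sat, 1981: Sun ✓, 1982: Mon, 1983: Tue, 1984: Thu, 1985: Fri, 1986: Sat, 1987: Sun ✓, 1988: Tue, 1989: Wed, 1990: Thu, 1991: Fri, 1992: Sun ✓, 1993: Mon, 1994: Tue, 1995: Wed, 1996: Fri, 1997: Sat, 1998: Sun ✓, 1999: Mon, 2000: Wed, 2001: Thu, 2002: Fri, 2003: Sat, 2004: Mon
Sundays: 1981, 1987, 1992, 1998.

4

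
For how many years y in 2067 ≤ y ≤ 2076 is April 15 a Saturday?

Day of week of April 15 in each year:
2067: Fri, 2068: Sun, 2069: Mon, 2070: Tue, 2071: Wed, 2072: Fri, 2073: Sat ✓, 2074: Sun, 2075: Mon, 2076: Wed
Saturdays: 2073.

1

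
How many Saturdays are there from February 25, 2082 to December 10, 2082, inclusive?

41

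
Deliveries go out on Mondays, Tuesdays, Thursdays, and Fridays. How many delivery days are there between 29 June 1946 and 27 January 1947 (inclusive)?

29 June 1946 is a Saturday.
From 29 June 1946 to 27 January 1947 is 213 days inclusive.
213 = 7 × 30 + 3, so there are 30 full weeks plus 3 extra days.
Each full week contributes 4 days from the set (Mon, Tue, Thu, Fri): 30 × 4 = 120.
The 3 extra days are Saturday, Sunday, Monday — 1 of them qualifies.
Total: 120 + 1 = 121.

121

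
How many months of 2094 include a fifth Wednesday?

4

A month has five Wednesdays exactly when Wednesday falls within its first (length − 28) days.
Jan: 31 days, starts Fri → 5 of Fri, Sat, Sun
Feb: 28 days, starts Mon → 5 of (none)
Mar: 31 days, starts Mon → 5 of Mon, Tue, Wed ✓
Apr: 30 days, starts Thu → 5 of Thu, Fri
May: 31 days, starts Sat → 5 of Sat, Sun, Mon
Jun: 30 days, starts Tue → 5 of Tue, Wed ✓
Jul: 31 days, starts Thu → 5 of Thu, Fri, Sat
Aug: 31 days, starts Sun → 5 of Sun, Mon, Tue
Sep: 30 days, starts Wed → 5 of Wed, Thu ✓
Oct: 31 days, starts Fri → 5 of Fri, Sat, Sun
Nov: 30 days, starts Mon → 5 of Mon, Tue
Dec: 31 days, starts Wed → 5 of Wed, Thu, Fri ✓
Months with five Wednesdays: Mar, Jun, Sep, Dec.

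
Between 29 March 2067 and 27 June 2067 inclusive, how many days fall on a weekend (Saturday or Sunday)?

29 March 2067 is a Tuesday.
That's 91 days from start to end, counting both.
91 = 7 × 13, so the span is exactly 13 full weeks.
Each full week contributes 2 weekend days (Sat, Sun): 13 × 2 = 26.
Total: 26.

26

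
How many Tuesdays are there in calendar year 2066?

52

Jan 1, 2066 is a Friday.
From Jan 1, 2066 to Dec 31, 2066 is 365 days inclusive.
365 = 7 × 52 + 1, so there are 52 full weeks plus 1 extra day.
Each full week contributes one Tuesday: 52 so far.
The 1 extra day is Fri — none qualify.
Total: 52 + 0 = 52.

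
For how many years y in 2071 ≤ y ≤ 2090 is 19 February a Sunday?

3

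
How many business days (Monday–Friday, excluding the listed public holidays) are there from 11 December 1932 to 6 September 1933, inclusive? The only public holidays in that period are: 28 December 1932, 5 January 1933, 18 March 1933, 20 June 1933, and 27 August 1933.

190 business days

11 December 1932 is a Sunday.
From 11 December 1932 to 6 September 1933 is 270 days inclusive.
270 = 7 × 38 + 4, so there are 38 full weeks plus 4 extra days.
Each full week contributes 5 weekdays (Mon–Fri): 38 × 5 = 190.
The 4 extra days are Sun, Mon, Tue, Wed — 3 of them qualify.
Total: 190 + 3 = 193.
Holidays: 28 December 1932 (Wed); 5 January 1933 (Thu); 18 March 1933 (Sat); 20 June 1933 (Tue); 27 August 1933 (Sun).
3 of the 5 holidays fall on weekdays; the rest are weekends and were already excluded.
Business days: 193 − 3 = 190.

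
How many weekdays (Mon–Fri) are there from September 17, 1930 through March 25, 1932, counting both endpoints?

September 17, 1930 is a Wednesday.
From September 17, 1930 to March 25, 1932 is 556 days inclusive.
556 = 7 × 79 + 3, so there are 79 full weeks plus 3 extra days.
Each full week contributes 5 weekdays (Mon–Fri): 79 × 5 = 395.
The 3 extra days are Wednesday, Thursday, Friday — 3 of them qualify.
Total: 395 + 3 = 398.

398 weekdays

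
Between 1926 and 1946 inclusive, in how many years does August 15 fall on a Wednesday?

Day of week of August 15 in each year:
1926: Sun, 1927: Mon, 1928: Wed ✓, 1929: Thu, 1930: Fri, 1931: Sat, 1932: Mon, 1933: Tue, 1934: Wed ✓, 1935: Thu, 1936: Sat, 1937: Sun, 1938: Mon, 1939: Tue, 1940: Thu, 1941: Fri, 1942: Sat, 1943: Sun, 1944: Tue, 1945: Wed ✓, 1946: Thu
Wednesdays: 1928, 1934, 1945.

3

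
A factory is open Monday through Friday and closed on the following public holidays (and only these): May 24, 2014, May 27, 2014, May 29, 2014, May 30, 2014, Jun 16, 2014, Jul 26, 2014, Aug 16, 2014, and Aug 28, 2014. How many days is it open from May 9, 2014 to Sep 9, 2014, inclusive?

83

May 9, 2014 is a Friday.
The range spans 124 days (inclusive of both endpoints).
124 = 7 × 17 + 5, so there are 17 full weeks plus 5 extra days.
Each full week contributes 5 weekdays (Mon–Fri): 17 × 5 = 85.
The 5 extra days are Fri, Sat, Sun, Mon, Tue — 3 of them qualify.
Total: 85 + 3 = 88.
Holidays: May 24, 2014 (Sat); May 27, 2014 (Tue); May 29, 2014 (Thu); May 30, 2014 (Fri); Jun 16, 2014 (Mon); Jul 26, 2014 (Sat); Aug 16, 2014 (Sat); Aug 28, 2014 (Thu).
5 of the 8 holidays fall on weekdays; the rest are weekends and were already excluded.
Business days: 88 − 5 = 83.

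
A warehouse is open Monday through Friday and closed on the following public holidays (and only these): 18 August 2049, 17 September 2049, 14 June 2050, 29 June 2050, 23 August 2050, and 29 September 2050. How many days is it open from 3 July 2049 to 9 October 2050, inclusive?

3 July 2049 is a Saturday.
The range spans 464 days (inclusive of both endpoints).
464 = 7 × 66 + 2, so there are 66 full weeks plus 2 extra days.
Each full week contributes 5 weekdays (Mon–Fri): 66 × 5 = 330.
The 2 extra days are Sat, Sun — none qualify.
Total: 330 + 0 = 330.
Holidays: 18 August 2049 (Wed); 17 September 2049 (Fri); 14 June 2050 (Tue); 29 June 2050 (Wed); 23 August 2050 (Tue); 29 September 2050 (Thu).
All 6 holidays fall on weekdays, so subtract 6.
Business days: 330 − 6 = 324.

324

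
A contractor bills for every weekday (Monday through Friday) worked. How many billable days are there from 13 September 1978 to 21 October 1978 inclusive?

13 September 1978 is a Wednesday.
That's 39 days from start to end, counting both.
39 = 7 × 5 + 4, so there are 5 full weeks plus 4 extra days.
Each full week contributes 5 weekdays (Mon–Fri): 5 × 5 = 25.
The 4 extra days are Wed, Thu, Fri, Sat — 3 of them qualify.
Total: 25 + 3 = 28.

28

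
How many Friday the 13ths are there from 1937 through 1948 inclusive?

19

Friday-the-13ths by year:
1937: Aug
1938: May
1939: Jan, Oct
1940: Sep, Dec
1941: Jun
1942: Feb, Mar, Nov
1943: Aug
1944: Oct
1945: Apr, Jul
1946: Sep, Dec
1947: Jun
1948: Feb, Aug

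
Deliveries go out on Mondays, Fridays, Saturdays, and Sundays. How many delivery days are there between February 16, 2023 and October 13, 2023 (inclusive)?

February 16, 2023 is a Thursday.
That's 240 days from start to end, counting both.
240 = 7 × 34 + 2, so there are 34 full weeks plus 2 extra days.
Each full week contributes 4 days from the set (Mon, Fri, Sat, Sun): 34 × 4 = 136.
The 2 extra days are Thursday, Friday — 1 of them qualifies.
Total: 136 + 1 = 137.

137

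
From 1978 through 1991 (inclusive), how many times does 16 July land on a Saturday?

Day of week of July 16 in each year:
1978: Sun, 1979: Mon, 1980: Wed, 1981: Thu, 1982: Fri, 1983: Sat ✓, 1984: Mon, 1985: Tue, 1986: Wed, 1987: Thu, 1988: Sat ✓, 1989: Sun, 1990: Mon, 1991: Tue
Saturdays: 1983, 1988.

2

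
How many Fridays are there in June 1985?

June 1, 1985 is a Saturday.
That's 30 days from start to end, counting both.
30 = 7 × 4 + 2, so there are 4 full weeks plus 2 extra days.
Each full week contributes one Friday: 4 so far.
The 2 extra days are Sat, Sun — none qualify.
Total: 4 + 0 = 4.

4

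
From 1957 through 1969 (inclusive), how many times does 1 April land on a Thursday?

Day of week of April 1 in each year:
1957: Mon, 1958: Tue, 1959: Wed, 1960: Fri, 1961: Sat, 1962: Sun, 1963: Mon, 1964: Wed, 1965: Thu ✓, 1966: Fri, 1967: Sat, 1968: Mon, 1969: Tue
Thursdays: 1965.

1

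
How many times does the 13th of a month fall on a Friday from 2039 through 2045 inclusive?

Friday-the-13ths by year:
2039: May
2040: Jan, Apr, Jul
2041: Sep, Dec
2042: Jun
2043: Feb, Mar, Nov
2044: May
2045: Jan, Oct

13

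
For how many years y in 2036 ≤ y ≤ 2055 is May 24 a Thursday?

2

Day of week of May 24 in each year:
2036: Sat, 2037: Sun, 2038: Mon, 2039: Tue, 2040: Thu ✓, 2041: Fri, 2042: Sat, 2043: Sun, 2044: Tue, 2045: Wed, 2046: Thu ✓, 2047: Fri, 2048: Sun, 2049: Mon, 2050: Tue, 2051: Wed, 2052: Fri, 2053: Sat, 2054: Sun, 2055: Mon
Thursdays: 2040, 2046.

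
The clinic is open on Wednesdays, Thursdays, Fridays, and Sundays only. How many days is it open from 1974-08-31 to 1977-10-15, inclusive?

652

1974-08-31 is a Saturday.
That's 1142 days from start to end, counting both.
1142 = 7 × 163 + 1, so there are 163 full weeks plus 1 extra day.
Each full week contributes 4 days from the set (Wed, Thu, Fri, Sun): 163 × 4 = 652.
The 1 extra day is Saturday — none qualify.
Total: 652 + 0 = 652.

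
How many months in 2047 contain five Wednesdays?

A month has five Wednesdays exactly when Wednesday falls within its first (length − 28) days.
Jan: 31 days, starts Tue → 5 of Tue, Wed, Thu ✓
Feb: 28 days, starts Fri → 5 of (none)
Mar: 31 days, starts Fri → 5 of Fri, Sat, Sun
Apr: 30 days, starts Mon → 5 of Mon, Tue
May: 31 days, starts Wed → 5 of Wed, Thu, Fri ✓
Jun: 30 days, starts Sat → 5 of Sat, Sun
Jul: 31 days, starts Mon → 5 of Mon, Tue, Wed ✓
Aug: 31 days, starts Thu → 5 of Thu, Fri, Sat
Sep: 30 days, starts Sun → 5 of Sun, Mon
Oct: 31 days, starts Tue → 5 of Tue, Wed, Thu ✓
Nov: 30 days, starts Fri → 5 of Fri, Sat
Dec: 31 days, starts Sun → 5 of Sun, Mon, Tue
Months with five Wednesdays: Jan, May, Jul, Oct.

4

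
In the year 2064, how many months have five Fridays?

4

A month has five Fridays exactly when Friday falls within its first (length − 28) days.
Jan: 31 days, starts Tue → 5 of Tue, Wed, Thu
Feb: 29 days, starts Fri → 5 of Fri ✓
Mar: 31 days, starts Sat → 5 of Sat, Sun, Mon
Apr: 30 days, starts Tue → 5 of Tue, Wed
May: 31 days, starts Thu → 5 of Thu, Fri, Sat ✓
Jun: 30 days, starts Sun → 5 of Sun, Mon
Jul: 31 days, starts Tue → 5 of Tue, Wed, Thu
Aug: 31 days, starts Fri → 5 of Fri, Sat, Sun ✓
Sep: 30 days, starts Mon → 5 of Mon, Tue
Oct: 31 days, starts Wed → 5 of Wed, Thu, Fri ✓
Nov: 30 days, starts Sat → 5 of Sat, Sun
Dec: 31 days, starts Mon → 5 of Mon, Tue, Wed
Months with five Fridays: Feb, May, Aug, Oct.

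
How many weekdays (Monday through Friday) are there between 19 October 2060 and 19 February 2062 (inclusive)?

349

19 October 2060 is a Tuesday.
The range spans 489 days (inclusive of both endpoints).
489 = 7 × 69 + 6, so there are 69 full weeks plus 6 extra days.
Each full week contributes 5 weekdays (Mon–Fri): 69 × 5 = 345.
The 6 extra days are Tuesday, Wednesday, Thursday, Friday, Saturday, Sunday — 4 of them qualify.
Total: 345 + 4 = 349.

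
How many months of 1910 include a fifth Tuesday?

4

A month has five Tuesdays exactly when Tuesday falls within its first (length − 28) days.
Jan: 31 days, starts Sat → 5 of Sat, Sun, Mon
Feb: 28 days, starts Tue → 5 of (none)
Mar: 31 days, starts Tue → 5 of Tue, Wed, Thu ✓
Apr: 30 days, starts Fri → 5 of Fri, Sat
May: 31 days, starts Sun → 5 of Sun, Mon, Tue ✓
Jun: 30 days, starts Wed → 5 of Wed, Thu
Jul: 31 days, starts Fri → 5 of Fri, Sat, Sun
Aug: 31 days, starts Mon → 5 of Mon, Tue, Wed ✓
Sep: 30 days, starts Thu → 5 of Thu, Fri
Oct: 31 days, starts Sat → 5 of Sat, Sun, Mon
Nov: 30 days, starts Tue → 5 of Tue, Wed ✓
Dec: 31 days, starts Thu → 5 of Thu, Fri, Sat
Months with five Tuesdays: Mar, May, Aug, Nov.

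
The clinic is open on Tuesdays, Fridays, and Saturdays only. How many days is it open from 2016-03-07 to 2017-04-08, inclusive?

2016-03-07 is a Monday.
From 2016-03-07 to 2017-04-08 is 398 days inclusive.
398 = 7 × 56 + 6, so there are 56 full weeks plus 6 extra days.
Each full week contributes 3 days from the set (Tue, Fri, Sat): 56 × 3 = 168.
The 6 extra days are Mon, Tue, Wed, Thu, Fri, Sat — 3 of them qualify.
Total: 168 + 3 = 171.

171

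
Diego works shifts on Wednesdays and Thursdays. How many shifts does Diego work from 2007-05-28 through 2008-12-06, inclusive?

160

2007-05-28 is a Monday.
That's 559 days from start to end, counting both.
559 = 7 × 79 + 6, so there are 79 full weeks plus 6 extra days.
Each full week contributes 2 days from the set (Wed, Thu): 79 × 2 = 158.
The 6 extra days are Monday, Tuesday, Wednesday, Thursday, Friday, Saturday — 2 of them qualify.
Total: 158 + 2 = 160.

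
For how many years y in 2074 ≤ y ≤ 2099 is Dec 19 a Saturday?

4

Day of week of December 19 in each year:
2074: Wed, 2075: Thu, 2076: Sat ✓, 2077: Sun, 2078: Mon, 2079: Tue, 2080: Thu, 2081: Fri, 2082: Sat ✓, 2083: Sun, 2084: Tue, 2085: Wed, 2086: Thu, 2087: Fri, 2088: Sun, 2089: Mon, 2090: Tue, 2091: Wed, 2092: Fri, 2093: Sat ✓, 2094: Sun, 2095: Mon, 2096: Wed, 2097: Thu, 2098: Fri, 2099: Sat ✓
Saturdays: 2076, 2082, 2093, 2099.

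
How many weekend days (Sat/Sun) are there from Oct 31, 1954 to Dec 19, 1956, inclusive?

Oct 31, 1954 is a Sunday.
The range spans 781 days (inclusive of both endpoints).
781 = 7 × 111 + 4, so there are 111 full weeks plus 4 extra days.
Each full week contributes 2 weekend days (Sat, Sun): 111 × 2 = 222.
The 4 extra days are Sun, Mon, Tue, Wed — 1 of them qualifies.
Total: 222 + 1 = 223.

223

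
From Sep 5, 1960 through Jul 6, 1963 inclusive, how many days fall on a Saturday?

Sep 5, 1960 is a Monday.
The range spans 1035 days (inclusive of both endpoints).
1035 = 7 × 147 + 6, so there are 147 full weeks plus 6 extra days.
Each full week contributes one Saturday: 147 so far.
The 6 extra days are Mon, Tue, Wed, Thu, Fri, Sat — 1 of them qualifies.
Total: 147 + 1 = 148.

148 Saturdays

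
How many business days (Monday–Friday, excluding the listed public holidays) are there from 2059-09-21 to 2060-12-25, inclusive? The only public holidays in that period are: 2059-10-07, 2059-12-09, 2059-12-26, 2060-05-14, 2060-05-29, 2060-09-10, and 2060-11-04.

324 business days

2059-09-21 is a Sunday.
The range spans 462 days (inclusive of both endpoints).
462 = 7 × 66, so the span is exactly 66 full weeks.
Each full week contributes 5 weekdays (Mon–Fri): 66 × 5 = 330.
Holidays: 2059-10-07 (Tue); 2059-12-09 (Tue); 2059-12-26 (Fri); 2060-05-14 (Fri); 2060-05-29 (Sat); 2060-09-10 (Fri); 2060-11-04 (Thu).
6 of the 7 holidays fall on weekdays; the rest are weekends and were already excluded.
Business days: 330 − 6 = 324.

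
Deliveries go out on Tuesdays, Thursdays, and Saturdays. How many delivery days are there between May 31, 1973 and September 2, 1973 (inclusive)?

41

May 31, 1973 is a Thursday.
That's 95 days from start to end, counting both.
95 = 7 × 13 + 4, so there are 13 full weeks plus 4 extra days.
Each full week contributes 3 days from the set (Tue, Thu, Sat): 13 × 3 = 39.
The 4 extra days are Thu, Fri, Sat, Sun — 2 of them qualify.
Total: 39 + 2 = 41.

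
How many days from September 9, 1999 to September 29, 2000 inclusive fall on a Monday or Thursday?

September 9, 1999 is a Thursday.
From September 9, 1999 to September 29, 2000 is 387 days inclusive.
387 = 7 × 55 + 2, so there are 55 full weeks plus 2 extra days.
Each full week contributes 2 days from the set (Mon, Thu): 55 × 2 = 110.
The 2 extra days are Thu, Fri — 1 of them qualifies.
Total: 110 + 1 = 111.

111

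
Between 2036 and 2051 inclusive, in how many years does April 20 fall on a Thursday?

Day of week of April 20 in each year:
2036: Sun, 2037: Mon, 2038: Tue, 2039: Wed, 2040: Fri, 2041: Sat, 2042: Sun, 2043: Mon, 2044: Wed, 2045: Thu ✓, 2046: Fri, 2047: Sat, 2048: Mon, 2049: Tue, 2050: Wed, 2051: Thu ✓
Thursdays: 2045, 2051.

2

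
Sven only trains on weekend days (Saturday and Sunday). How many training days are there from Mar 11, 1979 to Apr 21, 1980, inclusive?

117

Mar 11, 1979 is a Sunday.
The range spans 408 days (inclusive of both endpoints).
408 = 7 × 58 + 2, so there are 58 full weeks plus 2 extra days.
Each full week contributes 2 weekend days (Sat, Sun): 58 × 2 = 116.
The 2 extra days are Sun, Mon — 1 of them qualifies.
Total: 116 + 1 = 117.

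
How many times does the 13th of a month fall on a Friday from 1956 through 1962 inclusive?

14

Friday-the-13ths by year:
1956: Jan, Apr, Jul
1957: Sep, Dec
1958: Jun
1959: Feb, Mar, Nov
1960: May
1961: Jan, Oct
1962: Apr, Jul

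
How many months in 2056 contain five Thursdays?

4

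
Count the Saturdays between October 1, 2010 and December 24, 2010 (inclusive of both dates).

12 Saturdays

October 1, 2010 is a Friday.
That's 85 days from start to end, counting both.
85 = 7 × 12 + 1, so there are 12 full weeks plus 1 extra day.
Each full week contributes one Saturday: 12 so far.
The 1 extra day is Friday — none qualify.
Total: 12 + 0 = 12.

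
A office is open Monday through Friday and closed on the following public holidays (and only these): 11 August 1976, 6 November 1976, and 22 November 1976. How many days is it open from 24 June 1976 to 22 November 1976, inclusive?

24 June 1976 is a Thursday.
That's 152 days from start to end, counting both.
152 = 7 × 21 + 5, so there are 21 full weeks plus 5 extra days.
Each full week contributes 5 weekdays (Mon–Fri): 21 × 5 = 105.
The 5 extra days are Thu, Fri, Sat, Sun, Mon — 3 of them qualify.
Total: 105 + 3 = 108.
Holidays: 11 August 1976 (Wed); 6 November 1976 (Sat); 22 November 1976 (Mon).
2 of the 3 holidays fall on weekdays; the rest are weekends and were already excluded.
Business days: 108 − 2 = 106.

106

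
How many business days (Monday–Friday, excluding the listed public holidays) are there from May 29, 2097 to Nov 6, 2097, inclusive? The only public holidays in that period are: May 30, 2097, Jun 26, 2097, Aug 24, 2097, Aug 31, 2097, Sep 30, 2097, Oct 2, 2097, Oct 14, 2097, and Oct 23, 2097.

May 29, 2097 is a Wednesday.
The range spans 162 days (inclusive of both endpoints).
162 = 7 × 23 + 1, so there are 23 full weeks plus 1 extra day.
Each full week contributes 5 weekdays (Mon–Fri): 23 × 5 = 115.
The 1 extra day is Wednesday — 1 of them qualifies.
Total: 115 + 1 = 116.
Holidays: May 30, 2097 (Thu); Jun 26, 2097 (Wed); Aug 24, 2097 (Sat); Aug 31, 2097 (Sat); Sep 30, 2097 (Mon); Oct 2, 2097 (Wed); Oct 14, 2097 (Mon); Oct 23, 2097 (Wed).
6 of the 8 holidays fall on weekdays; the rest are weekends and were already excluded.
Business days: 116 − 6 = 110.

110 business days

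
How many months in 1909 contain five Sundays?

A month has five Sundays exactly when Sunday falls within its first (length − 28) days.
Jan: 31 days, starts Fri → 5 of Fri, Sat, Sun ✓
Feb: 28 days, starts Mon → 5 of (none)
Mar: 31 days, starts Mon → 5 of Mon, Tue, Wed
Apr: 30 days, starts Thu → 5 of Thu, Fri
May: 31 days, starts Sat → 5 of Sat, Sun, Mon ✓
Jun: 30 days, starts Tue → 5 of Tue, Wed
Jul: 31 days, starts Thu → 5 of Thu, Fri, Sat
Aug: 31 days, starts Sun → 5 of Sun, Mon, Tue ✓
Sep: 30 days, starts Wed → 5 of Wed, Thu
Oct: 31 days, starts Fri → 5 of Fri, Sat, Sun ✓
Nov: 30 days, starts Mon → 5 of Mon, Tue
Dec: 31 days, starts Wed → 5 of Wed, Thu, Fri
Months with five Sundays: Jan, May, Aug, Oct.

4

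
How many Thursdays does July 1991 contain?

4

July 1, 1991 is a Monday.
From July 1, 1991 to July 31, 1991 is 31 days inclusive.
31 = 7 × 4 + 3, so there are 4 full weeks plus 3 extra days.
Each full week contributes one Thursday: 4 so far.
The 3 extra days are Monday, Tuesday, Wednesday — none qualify.
Total: 4 + 0 = 4.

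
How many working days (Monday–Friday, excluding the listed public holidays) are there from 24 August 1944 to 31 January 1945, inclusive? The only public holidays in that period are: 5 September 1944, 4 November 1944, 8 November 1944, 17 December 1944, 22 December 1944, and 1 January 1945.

24 August 1944 is a Thursday.
That's 161 days from start to end, counting both.
161 = 7 × 23, so the span is exactly 23 full weeks.
Each full week contributes 5 weekdays (Mon–Fri): 23 × 5 = 115.
Holidays: 5 September 1944 (Tue); 4 November 1944 (Sat); 8 November 1944 (Wed); 17 December 1944 (Sun); 22 December 1944 (Fri); 1 January 1945 (Mon).
4 of the 6 holidays fall on weekdays; the rest are weekends and were already excluded.
Business days: 115 − 4 = 111.

111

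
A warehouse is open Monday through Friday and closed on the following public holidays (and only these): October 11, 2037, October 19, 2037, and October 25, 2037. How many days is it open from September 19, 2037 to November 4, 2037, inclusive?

September 19, 2037 is a Saturday.
The range spans 47 days (inclusive of both endpoints).
47 = 7 × 6 + 5, so there are 6 full weeks plus 5 extra days.
Each full week contributes 5 weekdays (Mon–Fri): 6 × 5 = 30.
The 5 extra days are Saturday, Sunday, Monday, Tuesday, Wednesday — 3 of them qualify.
Total: 30 + 3 = 33.
Holidays: October 11, 2037 (Sun); October 19, 2037 (Mon); October 25, 2037 (Sun).
1 of the 3 holidays fall on weekdays; the rest are weekends and were already excluded.
Business days: 33 − 1 = 32.

32 business days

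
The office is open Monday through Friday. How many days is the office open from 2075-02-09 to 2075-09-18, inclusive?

158 weekdays

2075-02-09 is a Saturday.
The range spans 222 days (inclusive of both endpoints).
222 = 7 × 31 + 5, so there are 31 full weeks plus 5 extra days.
Each full week contributes 5 weekdays (Mon–Fri): 31 × 5 = 155.
The 5 extra days are Saturday, Sunday, Monday, Tuesday, Wednesday — 3 of them qualify.
Total: 155 + 3 = 158.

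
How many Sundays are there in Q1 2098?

13

January 1, 2098 is a Wednesday.
The range spans 90 days (inclusive of both endpoints).
90 = 7 × 12 + 6, so there are 12 full weeks plus 6 extra days.
Each full week contributes one Sunday: 12 so far.
The 6 extra days are Wednesday, Thursday, Friday, Saturday, Sunday, Monday — 1 of them qualifies.
Total: 12 + 1 = 13.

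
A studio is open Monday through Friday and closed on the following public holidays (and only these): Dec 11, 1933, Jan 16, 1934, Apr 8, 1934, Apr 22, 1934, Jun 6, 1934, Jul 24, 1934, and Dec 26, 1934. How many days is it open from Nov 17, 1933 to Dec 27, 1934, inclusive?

285

Nov 17, 1933 is a Friday.
The range spans 406 days (inclusive of both endpoints).
406 = 7 × 58, so the span is exactly 58 full weeks.
Each full week contributes 5 weekdays (Mon–Fri): 58 × 5 = 290.
Total: 290.
Holidays: Dec 11, 1933 (Mon); Jan 16, 1934 (Tue); Apr 8, 1934 (Sun); Apr 22, 1934 (Sun); Jun 6, 1934 (Wed); Jul 24, 1934 (Tue); Dec 26, 1934 (Wed).
5 of the 7 holidays fall on weekdays; the rest are weekends and were already excluded.
Business days: 290 − 5 = 285.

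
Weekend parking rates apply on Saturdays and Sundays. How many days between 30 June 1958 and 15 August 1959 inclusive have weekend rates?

30 June 1958 is a Monday.
The range spans 412 days (inclusive of both endpoints).
412 = 7 × 58 + 6, so there are 58 full weeks plus 6 extra days.
Each full week contributes 2 weekend days (Sat, Sun): 58 × 2 = 116.
The 6 extra days are Mon, Tue, Wed, Thu, Fri, Sat — 1 of them qualifies.
Total: 116 + 1 = 117.

117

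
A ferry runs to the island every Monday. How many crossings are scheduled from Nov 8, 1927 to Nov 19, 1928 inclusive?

Nov 8, 1927 is a Tuesday.
That's 378 days from start to end, counting both.
378 = 7 × 54, so the span is exactly 54 full weeks.
Each full week contributes one Monday: 54 so far.

54 Mondays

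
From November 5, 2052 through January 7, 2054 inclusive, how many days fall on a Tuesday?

62

November 5, 2052 is a Tuesday.
That's 429 days from start to end, counting both.
429 = 7 × 61 + 2, so there are 61 full weeks plus 2 extra days.
Each full week contributes one Tuesday: 61 so far.
The 2 extra days are Tue, Wed — 1 of them qualifies.
Total: 61 + 1 = 62.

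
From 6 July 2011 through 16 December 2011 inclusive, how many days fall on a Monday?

6 July 2011 is a Wednesday.
The range spans 164 days (inclusive of both endpoints).
164 = 7 × 23 + 3, so there are 23 full weeks plus 3 extra days.
Each full week contributes one Monday: 23 so far.
The 3 extra days are Wed, Thu, Fri — none qualify.
Total: 23 + 0 = 23.

23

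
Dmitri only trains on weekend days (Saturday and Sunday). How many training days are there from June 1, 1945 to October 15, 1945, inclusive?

June 1, 1945 is a Friday.
That's 137 days from start to end, counting both.
137 = 7 × 19 + 4, so there are 19 full weeks plus 4 extra days.
Each full week contributes 2 weekend days (Sat, Sun): 19 × 2 = 38.
The 4 extra days are Friday, Saturday, Sunday, Monday — 2 of them qualify.
Total: 38 + 2 = 40.

40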